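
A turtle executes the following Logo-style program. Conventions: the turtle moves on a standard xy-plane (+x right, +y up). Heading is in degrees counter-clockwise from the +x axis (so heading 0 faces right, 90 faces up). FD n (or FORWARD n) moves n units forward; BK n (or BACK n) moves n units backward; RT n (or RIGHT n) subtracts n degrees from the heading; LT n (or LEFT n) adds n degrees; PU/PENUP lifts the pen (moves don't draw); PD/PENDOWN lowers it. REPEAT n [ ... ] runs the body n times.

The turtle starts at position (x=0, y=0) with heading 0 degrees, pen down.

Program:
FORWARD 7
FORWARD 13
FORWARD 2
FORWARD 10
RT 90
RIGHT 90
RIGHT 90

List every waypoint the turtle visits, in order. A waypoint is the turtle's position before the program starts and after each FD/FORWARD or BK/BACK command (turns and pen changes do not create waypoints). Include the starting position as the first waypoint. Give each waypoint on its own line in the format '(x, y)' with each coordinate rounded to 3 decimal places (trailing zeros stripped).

Answer: (0, 0)
(7, 0)
(20, 0)
(22, 0)
(32, 0)

Derivation:
Executing turtle program step by step:
Start: pos=(0,0), heading=0, pen down
FD 7: (0,0) -> (7,0) [heading=0, draw]
FD 13: (7,0) -> (20,0) [heading=0, draw]
FD 2: (20,0) -> (22,0) [heading=0, draw]
FD 10: (22,0) -> (32,0) [heading=0, draw]
RT 90: heading 0 -> 270
RT 90: heading 270 -> 180
RT 90: heading 180 -> 90
Final: pos=(32,0), heading=90, 4 segment(s) drawn
Waypoints (5 total):
(0, 0)
(7, 0)
(20, 0)
(22, 0)
(32, 0)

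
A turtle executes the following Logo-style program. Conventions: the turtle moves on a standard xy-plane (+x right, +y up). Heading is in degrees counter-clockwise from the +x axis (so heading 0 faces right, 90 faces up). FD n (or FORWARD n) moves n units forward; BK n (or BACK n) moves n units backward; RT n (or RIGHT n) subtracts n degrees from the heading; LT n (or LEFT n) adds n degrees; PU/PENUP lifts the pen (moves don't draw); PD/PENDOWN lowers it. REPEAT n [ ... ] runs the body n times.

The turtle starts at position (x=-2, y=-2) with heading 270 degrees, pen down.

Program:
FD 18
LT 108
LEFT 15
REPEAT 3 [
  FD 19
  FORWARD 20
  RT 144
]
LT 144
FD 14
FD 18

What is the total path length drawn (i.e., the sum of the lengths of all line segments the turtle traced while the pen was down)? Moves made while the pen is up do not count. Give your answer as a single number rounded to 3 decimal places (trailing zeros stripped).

Answer: 167

Derivation:
Executing turtle program step by step:
Start: pos=(-2,-2), heading=270, pen down
FD 18: (-2,-2) -> (-2,-20) [heading=270, draw]
LT 108: heading 270 -> 18
LT 15: heading 18 -> 33
REPEAT 3 [
  -- iteration 1/3 --
  FD 19: (-2,-20) -> (13.935,-9.652) [heading=33, draw]
  FD 20: (13.935,-9.652) -> (30.708,1.241) [heading=33, draw]
  RT 144: heading 33 -> 249
  -- iteration 2/3 --
  FD 19: (30.708,1.241) -> (23.899,-16.497) [heading=249, draw]
  FD 20: (23.899,-16.497) -> (16.732,-35.169) [heading=249, draw]
  RT 144: heading 249 -> 105
  -- iteration 3/3 --
  FD 19: (16.732,-35.169) -> (11.814,-16.816) [heading=105, draw]
  FD 20: (11.814,-16.816) -> (6.638,2.502) [heading=105, draw]
  RT 144: heading 105 -> 321
]
LT 144: heading 321 -> 105
FD 14: (6.638,2.502) -> (3.014,16.025) [heading=105, draw]
FD 18: (3.014,16.025) -> (-1.644,33.412) [heading=105, draw]
Final: pos=(-1.644,33.412), heading=105, 9 segment(s) drawn

Segment lengths:
  seg 1: (-2,-2) -> (-2,-20), length = 18
  seg 2: (-2,-20) -> (13.935,-9.652), length = 19
  seg 3: (13.935,-9.652) -> (30.708,1.241), length = 20
  seg 4: (30.708,1.241) -> (23.899,-16.497), length = 19
  seg 5: (23.899,-16.497) -> (16.732,-35.169), length = 20
  seg 6: (16.732,-35.169) -> (11.814,-16.816), length = 19
  seg 7: (11.814,-16.816) -> (6.638,2.502), length = 20
  seg 8: (6.638,2.502) -> (3.014,16.025), length = 14
  seg 9: (3.014,16.025) -> (-1.644,33.412), length = 18
Total = 167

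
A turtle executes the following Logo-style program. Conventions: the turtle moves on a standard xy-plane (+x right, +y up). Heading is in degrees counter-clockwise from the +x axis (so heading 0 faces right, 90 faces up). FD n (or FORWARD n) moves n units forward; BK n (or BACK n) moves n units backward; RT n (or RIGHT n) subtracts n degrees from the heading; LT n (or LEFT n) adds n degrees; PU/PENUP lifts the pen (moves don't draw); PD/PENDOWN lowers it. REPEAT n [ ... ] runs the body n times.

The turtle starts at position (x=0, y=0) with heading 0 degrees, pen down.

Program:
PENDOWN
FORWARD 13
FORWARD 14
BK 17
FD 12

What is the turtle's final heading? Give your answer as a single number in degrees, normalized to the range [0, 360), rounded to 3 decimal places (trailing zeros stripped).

Executing turtle program step by step:
Start: pos=(0,0), heading=0, pen down
PD: pen down
FD 13: (0,0) -> (13,0) [heading=0, draw]
FD 14: (13,0) -> (27,0) [heading=0, draw]
BK 17: (27,0) -> (10,0) [heading=0, draw]
FD 12: (10,0) -> (22,0) [heading=0, draw]
Final: pos=(22,0), heading=0, 4 segment(s) drawn

Answer: 0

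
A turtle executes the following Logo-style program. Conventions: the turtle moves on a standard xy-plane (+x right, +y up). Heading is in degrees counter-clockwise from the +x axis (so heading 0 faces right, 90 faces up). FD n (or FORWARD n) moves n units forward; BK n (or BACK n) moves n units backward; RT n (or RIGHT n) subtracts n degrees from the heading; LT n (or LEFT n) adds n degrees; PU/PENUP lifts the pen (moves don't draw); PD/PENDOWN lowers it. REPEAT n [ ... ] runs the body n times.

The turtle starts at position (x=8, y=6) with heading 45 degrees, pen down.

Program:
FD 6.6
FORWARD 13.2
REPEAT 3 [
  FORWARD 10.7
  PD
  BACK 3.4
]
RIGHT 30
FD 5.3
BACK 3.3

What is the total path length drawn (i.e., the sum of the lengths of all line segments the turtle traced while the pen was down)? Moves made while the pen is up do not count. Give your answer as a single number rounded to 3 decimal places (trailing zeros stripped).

Executing turtle program step by step:
Start: pos=(8,6), heading=45, pen down
FD 6.6: (8,6) -> (12.667,10.667) [heading=45, draw]
FD 13.2: (12.667,10.667) -> (22.001,20.001) [heading=45, draw]
REPEAT 3 [
  -- iteration 1/3 --
  FD 10.7: (22.001,20.001) -> (29.567,27.567) [heading=45, draw]
  PD: pen down
  BK 3.4: (29.567,27.567) -> (27.163,25.163) [heading=45, draw]
  -- iteration 2/3 --
  FD 10.7: (27.163,25.163) -> (34.729,32.729) [heading=45, draw]
  PD: pen down
  BK 3.4: (34.729,32.729) -> (32.324,30.324) [heading=45, draw]
  -- iteration 3/3 --
  FD 10.7: (32.324,30.324) -> (39.891,37.891) [heading=45, draw]
  PD: pen down
  BK 3.4: (39.891,37.891) -> (37.486,35.486) [heading=45, draw]
]
RT 30: heading 45 -> 15
FD 5.3: (37.486,35.486) -> (42.606,36.858) [heading=15, draw]
BK 3.3: (42.606,36.858) -> (39.418,36.004) [heading=15, draw]
Final: pos=(39.418,36.004), heading=15, 10 segment(s) drawn

Segment lengths:
  seg 1: (8,6) -> (12.667,10.667), length = 6.6
  seg 2: (12.667,10.667) -> (22.001,20.001), length = 13.2
  seg 3: (22.001,20.001) -> (29.567,27.567), length = 10.7
  seg 4: (29.567,27.567) -> (27.163,25.163), length = 3.4
  seg 5: (27.163,25.163) -> (34.729,32.729), length = 10.7
  seg 6: (34.729,32.729) -> (32.324,30.324), length = 3.4
  seg 7: (32.324,30.324) -> (39.891,37.891), length = 10.7
  seg 8: (39.891,37.891) -> (37.486,35.486), length = 3.4
  seg 9: (37.486,35.486) -> (42.606,36.858), length = 5.3
  seg 10: (42.606,36.858) -> (39.418,36.004), length = 3.3
Total = 70.7

Answer: 70.7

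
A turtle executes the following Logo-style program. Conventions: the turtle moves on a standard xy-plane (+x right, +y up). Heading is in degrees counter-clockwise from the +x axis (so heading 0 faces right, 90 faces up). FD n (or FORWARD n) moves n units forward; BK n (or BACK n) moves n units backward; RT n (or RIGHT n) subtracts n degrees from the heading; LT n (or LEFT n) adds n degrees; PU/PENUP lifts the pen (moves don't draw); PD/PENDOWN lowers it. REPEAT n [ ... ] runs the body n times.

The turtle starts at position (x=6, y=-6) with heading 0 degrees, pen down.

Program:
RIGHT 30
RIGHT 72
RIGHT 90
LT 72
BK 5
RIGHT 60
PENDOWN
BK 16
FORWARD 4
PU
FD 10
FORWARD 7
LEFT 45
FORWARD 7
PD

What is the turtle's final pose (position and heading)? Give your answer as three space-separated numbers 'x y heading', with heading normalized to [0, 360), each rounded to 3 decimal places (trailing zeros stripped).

Executing turtle program step by step:
Start: pos=(6,-6), heading=0, pen down
RT 30: heading 0 -> 330
RT 72: heading 330 -> 258
RT 90: heading 258 -> 168
LT 72: heading 168 -> 240
BK 5: (6,-6) -> (8.5,-1.67) [heading=240, draw]
RT 60: heading 240 -> 180
PD: pen down
BK 16: (8.5,-1.67) -> (24.5,-1.67) [heading=180, draw]
FD 4: (24.5,-1.67) -> (20.5,-1.67) [heading=180, draw]
PU: pen up
FD 10: (20.5,-1.67) -> (10.5,-1.67) [heading=180, move]
FD 7: (10.5,-1.67) -> (3.5,-1.67) [heading=180, move]
LT 45: heading 180 -> 225
FD 7: (3.5,-1.67) -> (-1.45,-6.62) [heading=225, move]
PD: pen down
Final: pos=(-1.45,-6.62), heading=225, 3 segment(s) drawn

Answer: -1.45 -6.62 225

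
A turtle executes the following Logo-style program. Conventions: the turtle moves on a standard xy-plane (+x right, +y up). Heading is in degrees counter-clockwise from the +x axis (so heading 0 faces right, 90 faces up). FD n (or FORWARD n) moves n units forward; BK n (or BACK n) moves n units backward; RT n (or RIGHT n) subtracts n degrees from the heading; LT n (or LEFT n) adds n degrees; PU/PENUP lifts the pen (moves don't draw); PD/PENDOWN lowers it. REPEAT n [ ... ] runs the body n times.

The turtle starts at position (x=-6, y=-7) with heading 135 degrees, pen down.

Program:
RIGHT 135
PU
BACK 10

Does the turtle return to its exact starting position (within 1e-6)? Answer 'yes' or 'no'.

Executing turtle program step by step:
Start: pos=(-6,-7), heading=135, pen down
RT 135: heading 135 -> 0
PU: pen up
BK 10: (-6,-7) -> (-16,-7) [heading=0, move]
Final: pos=(-16,-7), heading=0, 0 segment(s) drawn

Start position: (-6, -7)
Final position: (-16, -7)
Distance = 10; >= 1e-6 -> NOT closed

Answer: no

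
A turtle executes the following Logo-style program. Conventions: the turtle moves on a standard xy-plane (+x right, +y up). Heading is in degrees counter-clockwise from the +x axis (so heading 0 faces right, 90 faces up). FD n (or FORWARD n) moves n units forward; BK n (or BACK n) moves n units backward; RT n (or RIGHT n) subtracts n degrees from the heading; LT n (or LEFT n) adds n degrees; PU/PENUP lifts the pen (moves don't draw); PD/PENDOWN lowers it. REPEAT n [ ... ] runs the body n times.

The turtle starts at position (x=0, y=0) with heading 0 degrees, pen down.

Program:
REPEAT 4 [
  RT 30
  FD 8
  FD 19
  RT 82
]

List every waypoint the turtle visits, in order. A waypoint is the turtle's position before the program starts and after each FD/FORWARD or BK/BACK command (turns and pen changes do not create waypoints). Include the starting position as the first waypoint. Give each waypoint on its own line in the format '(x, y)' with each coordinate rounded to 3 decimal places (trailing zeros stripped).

Answer: (0, 0)
(6.928, -4)
(23.383, -13.5)
(17.079, -18.425)
(2.106, -30.123)
(-0.099, -22.433)
(-5.336, -4.169)
(2.62, -5.005)
(21.516, -6.991)

Derivation:
Executing turtle program step by step:
Start: pos=(0,0), heading=0, pen down
REPEAT 4 [
  -- iteration 1/4 --
  RT 30: heading 0 -> 330
  FD 8: (0,0) -> (6.928,-4) [heading=330, draw]
  FD 19: (6.928,-4) -> (23.383,-13.5) [heading=330, draw]
  RT 82: heading 330 -> 248
  -- iteration 2/4 --
  RT 30: heading 248 -> 218
  FD 8: (23.383,-13.5) -> (17.079,-18.425) [heading=218, draw]
  FD 19: (17.079,-18.425) -> (2.106,-30.123) [heading=218, draw]
  RT 82: heading 218 -> 136
  -- iteration 3/4 --
  RT 30: heading 136 -> 106
  FD 8: (2.106,-30.123) -> (-0.099,-22.433) [heading=106, draw]
  FD 19: (-0.099,-22.433) -> (-5.336,-4.169) [heading=106, draw]
  RT 82: heading 106 -> 24
  -- iteration 4/4 --
  RT 30: heading 24 -> 354
  FD 8: (-5.336,-4.169) -> (2.62,-5.005) [heading=354, draw]
  FD 19: (2.62,-5.005) -> (21.516,-6.991) [heading=354, draw]
  RT 82: heading 354 -> 272
]
Final: pos=(21.516,-6.991), heading=272, 8 segment(s) drawn
Waypoints (9 total):
(0, 0)
(6.928, -4)
(23.383, -13.5)
(17.079, -18.425)
(2.106, -30.123)
(-0.099, -22.433)
(-5.336, -4.169)
(2.62, -5.005)
(21.516, -6.991)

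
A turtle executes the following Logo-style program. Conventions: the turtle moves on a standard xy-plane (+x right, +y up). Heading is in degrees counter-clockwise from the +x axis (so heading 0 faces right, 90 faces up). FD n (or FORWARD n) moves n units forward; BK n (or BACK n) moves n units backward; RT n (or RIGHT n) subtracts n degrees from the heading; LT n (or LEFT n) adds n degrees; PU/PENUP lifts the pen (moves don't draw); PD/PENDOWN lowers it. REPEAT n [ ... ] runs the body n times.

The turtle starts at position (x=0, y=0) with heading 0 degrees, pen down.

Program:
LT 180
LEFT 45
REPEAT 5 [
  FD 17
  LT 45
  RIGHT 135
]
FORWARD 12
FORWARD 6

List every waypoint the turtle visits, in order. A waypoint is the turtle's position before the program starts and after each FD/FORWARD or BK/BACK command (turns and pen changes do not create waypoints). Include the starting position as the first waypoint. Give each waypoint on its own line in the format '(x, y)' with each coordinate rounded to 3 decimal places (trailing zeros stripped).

Answer: (0, 0)
(-12.021, -12.021)
(-24.042, 0)
(-12.021, 12.021)
(0, 0)
(-12.021, -12.021)
(-20.506, -3.536)
(-24.749, 0.707)

Derivation:
Executing turtle program step by step:
Start: pos=(0,0), heading=0, pen down
LT 180: heading 0 -> 180
LT 45: heading 180 -> 225
REPEAT 5 [
  -- iteration 1/5 --
  FD 17: (0,0) -> (-12.021,-12.021) [heading=225, draw]
  LT 45: heading 225 -> 270
  RT 135: heading 270 -> 135
  -- iteration 2/5 --
  FD 17: (-12.021,-12.021) -> (-24.042,0) [heading=135, draw]
  LT 45: heading 135 -> 180
  RT 135: heading 180 -> 45
  -- iteration 3/5 --
  FD 17: (-24.042,0) -> (-12.021,12.021) [heading=45, draw]
  LT 45: heading 45 -> 90
  RT 135: heading 90 -> 315
  -- iteration 4/5 --
  FD 17: (-12.021,12.021) -> (0,0) [heading=315, draw]
  LT 45: heading 315 -> 0
  RT 135: heading 0 -> 225
  -- iteration 5/5 --
  FD 17: (0,0) -> (-12.021,-12.021) [heading=225, draw]
  LT 45: heading 225 -> 270
  RT 135: heading 270 -> 135
]
FD 12: (-12.021,-12.021) -> (-20.506,-3.536) [heading=135, draw]
FD 6: (-20.506,-3.536) -> (-24.749,0.707) [heading=135, draw]
Final: pos=(-24.749,0.707), heading=135, 7 segment(s) drawn
Waypoints (8 total):
(0, 0)
(-12.021, -12.021)
(-24.042, 0)
(-12.021, 12.021)
(0, 0)
(-12.021, -12.021)
(-20.506, -3.536)
(-24.749, 0.707)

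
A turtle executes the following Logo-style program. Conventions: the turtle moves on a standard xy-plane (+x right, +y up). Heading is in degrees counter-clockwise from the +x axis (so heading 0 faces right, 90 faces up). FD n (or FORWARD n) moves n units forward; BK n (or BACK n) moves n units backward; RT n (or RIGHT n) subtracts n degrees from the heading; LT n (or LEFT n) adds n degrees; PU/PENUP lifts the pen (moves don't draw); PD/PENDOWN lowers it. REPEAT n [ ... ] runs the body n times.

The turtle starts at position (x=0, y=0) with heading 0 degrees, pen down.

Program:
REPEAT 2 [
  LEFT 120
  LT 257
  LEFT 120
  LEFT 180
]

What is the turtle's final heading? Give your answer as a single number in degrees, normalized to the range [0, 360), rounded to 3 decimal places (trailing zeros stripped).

Executing turtle program step by step:
Start: pos=(0,0), heading=0, pen down
REPEAT 2 [
  -- iteration 1/2 --
  LT 120: heading 0 -> 120
  LT 257: heading 120 -> 17
  LT 120: heading 17 -> 137
  LT 180: heading 137 -> 317
  -- iteration 2/2 --
  LT 120: heading 317 -> 77
  LT 257: heading 77 -> 334
  LT 120: heading 334 -> 94
  LT 180: heading 94 -> 274
]
Final: pos=(0,0), heading=274, 0 segment(s) drawn

Answer: 274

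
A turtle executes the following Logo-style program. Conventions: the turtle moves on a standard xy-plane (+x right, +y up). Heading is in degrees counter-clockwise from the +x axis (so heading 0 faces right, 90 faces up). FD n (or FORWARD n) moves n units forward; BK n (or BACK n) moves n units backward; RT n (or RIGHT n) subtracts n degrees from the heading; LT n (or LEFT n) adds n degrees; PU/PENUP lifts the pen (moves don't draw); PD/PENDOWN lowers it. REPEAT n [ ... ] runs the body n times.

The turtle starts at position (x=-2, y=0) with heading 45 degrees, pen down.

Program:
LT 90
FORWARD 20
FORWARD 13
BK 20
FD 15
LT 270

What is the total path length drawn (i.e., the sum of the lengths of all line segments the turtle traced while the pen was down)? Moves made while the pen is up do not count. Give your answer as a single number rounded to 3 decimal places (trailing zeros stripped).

Answer: 68

Derivation:
Executing turtle program step by step:
Start: pos=(-2,0), heading=45, pen down
LT 90: heading 45 -> 135
FD 20: (-2,0) -> (-16.142,14.142) [heading=135, draw]
FD 13: (-16.142,14.142) -> (-25.335,23.335) [heading=135, draw]
BK 20: (-25.335,23.335) -> (-11.192,9.192) [heading=135, draw]
FD 15: (-11.192,9.192) -> (-21.799,19.799) [heading=135, draw]
LT 270: heading 135 -> 45
Final: pos=(-21.799,19.799), heading=45, 4 segment(s) drawn

Segment lengths:
  seg 1: (-2,0) -> (-16.142,14.142), length = 20
  seg 2: (-16.142,14.142) -> (-25.335,23.335), length = 13
  seg 3: (-25.335,23.335) -> (-11.192,9.192), length = 20
  seg 4: (-11.192,9.192) -> (-21.799,19.799), length = 15
Total = 68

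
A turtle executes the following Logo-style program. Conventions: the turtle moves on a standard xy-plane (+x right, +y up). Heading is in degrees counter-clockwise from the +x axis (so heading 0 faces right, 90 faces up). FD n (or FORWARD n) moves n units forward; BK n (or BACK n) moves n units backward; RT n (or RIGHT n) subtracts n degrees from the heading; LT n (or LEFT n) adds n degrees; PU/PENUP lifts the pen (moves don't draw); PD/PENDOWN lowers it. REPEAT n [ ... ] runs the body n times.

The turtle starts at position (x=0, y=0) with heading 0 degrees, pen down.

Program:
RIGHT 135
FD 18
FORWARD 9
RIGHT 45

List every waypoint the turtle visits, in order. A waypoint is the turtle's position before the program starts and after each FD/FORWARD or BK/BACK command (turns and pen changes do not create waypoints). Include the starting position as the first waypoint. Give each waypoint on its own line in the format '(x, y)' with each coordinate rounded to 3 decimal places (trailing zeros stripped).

Answer: (0, 0)
(-12.728, -12.728)
(-19.092, -19.092)

Derivation:
Executing turtle program step by step:
Start: pos=(0,0), heading=0, pen down
RT 135: heading 0 -> 225
FD 18: (0,0) -> (-12.728,-12.728) [heading=225, draw]
FD 9: (-12.728,-12.728) -> (-19.092,-19.092) [heading=225, draw]
RT 45: heading 225 -> 180
Final: pos=(-19.092,-19.092), heading=180, 2 segment(s) drawn
Waypoints (3 total):
(0, 0)
(-12.728, -12.728)
(-19.092, -19.092)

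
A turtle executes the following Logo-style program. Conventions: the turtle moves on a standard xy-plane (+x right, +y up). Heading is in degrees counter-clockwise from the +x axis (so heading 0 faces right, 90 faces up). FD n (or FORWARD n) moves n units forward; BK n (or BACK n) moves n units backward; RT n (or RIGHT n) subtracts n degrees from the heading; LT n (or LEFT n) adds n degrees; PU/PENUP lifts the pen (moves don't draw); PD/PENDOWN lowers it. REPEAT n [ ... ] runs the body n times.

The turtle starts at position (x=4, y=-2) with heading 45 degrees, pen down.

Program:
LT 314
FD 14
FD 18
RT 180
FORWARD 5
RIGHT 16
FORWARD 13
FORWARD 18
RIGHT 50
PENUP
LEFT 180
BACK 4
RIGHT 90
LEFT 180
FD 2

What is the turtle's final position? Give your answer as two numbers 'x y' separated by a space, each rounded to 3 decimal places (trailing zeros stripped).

Executing turtle program step by step:
Start: pos=(4,-2), heading=45, pen down
LT 314: heading 45 -> 359
FD 14: (4,-2) -> (17.998,-2.244) [heading=359, draw]
FD 18: (17.998,-2.244) -> (35.995,-2.558) [heading=359, draw]
RT 180: heading 359 -> 179
FD 5: (35.995,-2.558) -> (30.996,-2.471) [heading=179, draw]
RT 16: heading 179 -> 163
FD 13: (30.996,-2.471) -> (18.564,1.33) [heading=163, draw]
FD 18: (18.564,1.33) -> (1.35,6.592) [heading=163, draw]
RT 50: heading 163 -> 113
PU: pen up
LT 180: heading 113 -> 293
BK 4: (1.35,6.592) -> (-0.212,10.274) [heading=293, move]
RT 90: heading 293 -> 203
LT 180: heading 203 -> 23
FD 2: (-0.212,10.274) -> (1.629,11.056) [heading=23, move]
Final: pos=(1.629,11.056), heading=23, 5 segment(s) drawn

Answer: 1.629 11.056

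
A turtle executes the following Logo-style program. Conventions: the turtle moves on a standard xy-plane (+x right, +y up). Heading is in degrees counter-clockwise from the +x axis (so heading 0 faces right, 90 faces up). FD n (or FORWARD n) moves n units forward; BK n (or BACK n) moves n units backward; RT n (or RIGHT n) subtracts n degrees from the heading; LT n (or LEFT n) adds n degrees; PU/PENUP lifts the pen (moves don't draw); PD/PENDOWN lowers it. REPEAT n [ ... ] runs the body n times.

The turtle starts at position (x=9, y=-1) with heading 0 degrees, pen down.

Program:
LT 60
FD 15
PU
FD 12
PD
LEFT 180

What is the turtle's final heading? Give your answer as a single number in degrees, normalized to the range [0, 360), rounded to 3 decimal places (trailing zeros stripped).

Answer: 240

Derivation:
Executing turtle program step by step:
Start: pos=(9,-1), heading=0, pen down
LT 60: heading 0 -> 60
FD 15: (9,-1) -> (16.5,11.99) [heading=60, draw]
PU: pen up
FD 12: (16.5,11.99) -> (22.5,22.383) [heading=60, move]
PD: pen down
LT 180: heading 60 -> 240
Final: pos=(22.5,22.383), heading=240, 1 segment(s) drawn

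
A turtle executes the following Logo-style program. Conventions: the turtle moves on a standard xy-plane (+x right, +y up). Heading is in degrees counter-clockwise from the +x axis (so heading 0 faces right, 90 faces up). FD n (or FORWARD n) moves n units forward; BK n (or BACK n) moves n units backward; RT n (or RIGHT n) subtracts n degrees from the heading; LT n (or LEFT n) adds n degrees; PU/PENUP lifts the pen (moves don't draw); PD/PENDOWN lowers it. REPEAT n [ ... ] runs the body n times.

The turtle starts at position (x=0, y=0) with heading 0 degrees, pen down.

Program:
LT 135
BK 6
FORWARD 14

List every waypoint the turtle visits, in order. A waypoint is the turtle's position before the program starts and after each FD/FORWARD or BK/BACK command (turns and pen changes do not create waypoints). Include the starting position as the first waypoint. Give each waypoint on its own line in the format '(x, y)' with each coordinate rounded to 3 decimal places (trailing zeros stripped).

Executing turtle program step by step:
Start: pos=(0,0), heading=0, pen down
LT 135: heading 0 -> 135
BK 6: (0,0) -> (4.243,-4.243) [heading=135, draw]
FD 14: (4.243,-4.243) -> (-5.657,5.657) [heading=135, draw]
Final: pos=(-5.657,5.657), heading=135, 2 segment(s) drawn
Waypoints (3 total):
(0, 0)
(4.243, -4.243)
(-5.657, 5.657)

Answer: (0, 0)
(4.243, -4.243)
(-5.657, 5.657)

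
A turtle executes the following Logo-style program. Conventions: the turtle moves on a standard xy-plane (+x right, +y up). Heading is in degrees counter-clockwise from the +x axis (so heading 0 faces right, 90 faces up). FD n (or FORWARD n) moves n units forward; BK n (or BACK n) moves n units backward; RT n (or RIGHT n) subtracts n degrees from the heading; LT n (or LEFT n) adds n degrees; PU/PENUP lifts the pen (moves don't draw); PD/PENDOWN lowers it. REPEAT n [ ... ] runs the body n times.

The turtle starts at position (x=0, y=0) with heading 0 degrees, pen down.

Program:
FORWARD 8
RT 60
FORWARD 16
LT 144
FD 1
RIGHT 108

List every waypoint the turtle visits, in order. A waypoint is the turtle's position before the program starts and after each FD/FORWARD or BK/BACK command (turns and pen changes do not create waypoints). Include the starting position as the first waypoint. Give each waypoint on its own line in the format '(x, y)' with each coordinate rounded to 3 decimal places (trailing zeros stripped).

Answer: (0, 0)
(8, 0)
(16, -13.856)
(16.105, -12.862)

Derivation:
Executing turtle program step by step:
Start: pos=(0,0), heading=0, pen down
FD 8: (0,0) -> (8,0) [heading=0, draw]
RT 60: heading 0 -> 300
FD 16: (8,0) -> (16,-13.856) [heading=300, draw]
LT 144: heading 300 -> 84
FD 1: (16,-13.856) -> (16.105,-12.862) [heading=84, draw]
RT 108: heading 84 -> 336
Final: pos=(16.105,-12.862), heading=336, 3 segment(s) drawn
Waypoints (4 total):
(0, 0)
(8, 0)
(16, -13.856)
(16.105, -12.862)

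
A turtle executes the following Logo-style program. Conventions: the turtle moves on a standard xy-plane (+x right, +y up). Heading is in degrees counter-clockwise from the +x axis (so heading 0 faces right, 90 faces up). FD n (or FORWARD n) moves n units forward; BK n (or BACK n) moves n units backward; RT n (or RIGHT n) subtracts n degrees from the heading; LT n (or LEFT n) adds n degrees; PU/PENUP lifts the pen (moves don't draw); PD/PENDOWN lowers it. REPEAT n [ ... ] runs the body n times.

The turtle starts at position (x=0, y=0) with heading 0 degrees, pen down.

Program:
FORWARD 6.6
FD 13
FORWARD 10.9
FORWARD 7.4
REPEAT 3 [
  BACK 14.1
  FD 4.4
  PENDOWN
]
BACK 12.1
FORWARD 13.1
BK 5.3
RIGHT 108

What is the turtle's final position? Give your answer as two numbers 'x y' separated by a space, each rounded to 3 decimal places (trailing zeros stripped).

Executing turtle program step by step:
Start: pos=(0,0), heading=0, pen down
FD 6.6: (0,0) -> (6.6,0) [heading=0, draw]
FD 13: (6.6,0) -> (19.6,0) [heading=0, draw]
FD 10.9: (19.6,0) -> (30.5,0) [heading=0, draw]
FD 7.4: (30.5,0) -> (37.9,0) [heading=0, draw]
REPEAT 3 [
  -- iteration 1/3 --
  BK 14.1: (37.9,0) -> (23.8,0) [heading=0, draw]
  FD 4.4: (23.8,0) -> (28.2,0) [heading=0, draw]
  PD: pen down
  -- iteration 2/3 --
  BK 14.1: (28.2,0) -> (14.1,0) [heading=0, draw]
  FD 4.4: (14.1,0) -> (18.5,0) [heading=0, draw]
  PD: pen down
  -- iteration 3/3 --
  BK 14.1: (18.5,0) -> (4.4,0) [heading=0, draw]
  FD 4.4: (4.4,0) -> (8.8,0) [heading=0, draw]
  PD: pen down
]
BK 12.1: (8.8,0) -> (-3.3,0) [heading=0, draw]
FD 13.1: (-3.3,0) -> (9.8,0) [heading=0, draw]
BK 5.3: (9.8,0) -> (4.5,0) [heading=0, draw]
RT 108: heading 0 -> 252
Final: pos=(4.5,0), heading=252, 13 segment(s) drawn

Answer: 4.5 0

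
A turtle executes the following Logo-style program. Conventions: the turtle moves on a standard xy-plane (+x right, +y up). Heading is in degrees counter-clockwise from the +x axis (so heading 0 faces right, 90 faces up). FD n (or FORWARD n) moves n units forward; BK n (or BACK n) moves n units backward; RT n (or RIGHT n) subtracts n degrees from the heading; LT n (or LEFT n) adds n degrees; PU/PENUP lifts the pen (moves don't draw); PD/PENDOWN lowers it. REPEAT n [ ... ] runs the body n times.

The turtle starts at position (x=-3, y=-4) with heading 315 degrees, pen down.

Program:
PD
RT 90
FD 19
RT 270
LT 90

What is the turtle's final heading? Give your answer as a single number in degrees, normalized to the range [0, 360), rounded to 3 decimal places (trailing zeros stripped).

Executing turtle program step by step:
Start: pos=(-3,-4), heading=315, pen down
PD: pen down
RT 90: heading 315 -> 225
FD 19: (-3,-4) -> (-16.435,-17.435) [heading=225, draw]
RT 270: heading 225 -> 315
LT 90: heading 315 -> 45
Final: pos=(-16.435,-17.435), heading=45, 1 segment(s) drawn

Answer: 45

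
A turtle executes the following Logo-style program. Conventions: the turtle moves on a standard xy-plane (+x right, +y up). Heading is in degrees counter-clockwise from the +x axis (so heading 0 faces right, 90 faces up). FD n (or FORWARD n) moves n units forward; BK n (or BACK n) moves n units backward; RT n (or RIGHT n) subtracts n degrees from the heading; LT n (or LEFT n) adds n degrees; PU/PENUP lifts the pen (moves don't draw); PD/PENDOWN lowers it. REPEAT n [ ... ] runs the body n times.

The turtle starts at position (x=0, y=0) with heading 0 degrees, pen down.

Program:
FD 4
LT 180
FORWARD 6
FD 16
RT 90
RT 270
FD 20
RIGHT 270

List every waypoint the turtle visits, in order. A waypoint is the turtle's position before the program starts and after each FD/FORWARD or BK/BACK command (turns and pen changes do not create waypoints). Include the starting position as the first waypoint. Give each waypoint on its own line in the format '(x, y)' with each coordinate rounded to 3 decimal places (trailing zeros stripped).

Answer: (0, 0)
(4, 0)
(-2, 0)
(-18, 0)
(-38, 0)

Derivation:
Executing turtle program step by step:
Start: pos=(0,0), heading=0, pen down
FD 4: (0,0) -> (4,0) [heading=0, draw]
LT 180: heading 0 -> 180
FD 6: (4,0) -> (-2,0) [heading=180, draw]
FD 16: (-2,0) -> (-18,0) [heading=180, draw]
RT 90: heading 180 -> 90
RT 270: heading 90 -> 180
FD 20: (-18,0) -> (-38,0) [heading=180, draw]
RT 270: heading 180 -> 270
Final: pos=(-38,0), heading=270, 4 segment(s) drawn
Waypoints (5 total):
(0, 0)
(4, 0)
(-2, 0)
(-18, 0)
(-38, 0)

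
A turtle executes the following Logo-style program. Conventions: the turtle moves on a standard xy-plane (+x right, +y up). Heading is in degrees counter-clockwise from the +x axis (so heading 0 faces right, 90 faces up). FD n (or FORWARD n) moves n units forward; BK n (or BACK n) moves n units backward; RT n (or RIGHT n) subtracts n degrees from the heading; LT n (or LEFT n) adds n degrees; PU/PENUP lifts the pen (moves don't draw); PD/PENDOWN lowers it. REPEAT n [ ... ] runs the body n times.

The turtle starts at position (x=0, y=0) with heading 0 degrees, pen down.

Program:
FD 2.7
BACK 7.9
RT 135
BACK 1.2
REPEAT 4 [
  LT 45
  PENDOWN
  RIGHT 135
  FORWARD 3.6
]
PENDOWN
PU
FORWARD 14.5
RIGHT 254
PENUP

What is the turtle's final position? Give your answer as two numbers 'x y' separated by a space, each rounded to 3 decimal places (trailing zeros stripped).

Answer: -14.605 -9.405

Derivation:
Executing turtle program step by step:
Start: pos=(0,0), heading=0, pen down
FD 2.7: (0,0) -> (2.7,0) [heading=0, draw]
BK 7.9: (2.7,0) -> (-5.2,0) [heading=0, draw]
RT 135: heading 0 -> 225
BK 1.2: (-5.2,0) -> (-4.351,0.849) [heading=225, draw]
REPEAT 4 [
  -- iteration 1/4 --
  LT 45: heading 225 -> 270
  PD: pen down
  RT 135: heading 270 -> 135
  FD 3.6: (-4.351,0.849) -> (-6.897,3.394) [heading=135, draw]
  -- iteration 2/4 --
  LT 45: heading 135 -> 180
  PD: pen down
  RT 135: heading 180 -> 45
  FD 3.6: (-6.897,3.394) -> (-4.351,5.94) [heading=45, draw]
  -- iteration 3/4 --
  LT 45: heading 45 -> 90
  PD: pen down
  RT 135: heading 90 -> 315
  FD 3.6: (-4.351,5.94) -> (-1.806,3.394) [heading=315, draw]
  -- iteration 4/4 --
  LT 45: heading 315 -> 0
  PD: pen down
  RT 135: heading 0 -> 225
  FD 3.6: (-1.806,3.394) -> (-4.351,0.849) [heading=225, draw]
]
PD: pen down
PU: pen up
FD 14.5: (-4.351,0.849) -> (-14.605,-9.405) [heading=225, move]
RT 254: heading 225 -> 331
PU: pen up
Final: pos=(-14.605,-9.405), heading=331, 7 segment(s) drawn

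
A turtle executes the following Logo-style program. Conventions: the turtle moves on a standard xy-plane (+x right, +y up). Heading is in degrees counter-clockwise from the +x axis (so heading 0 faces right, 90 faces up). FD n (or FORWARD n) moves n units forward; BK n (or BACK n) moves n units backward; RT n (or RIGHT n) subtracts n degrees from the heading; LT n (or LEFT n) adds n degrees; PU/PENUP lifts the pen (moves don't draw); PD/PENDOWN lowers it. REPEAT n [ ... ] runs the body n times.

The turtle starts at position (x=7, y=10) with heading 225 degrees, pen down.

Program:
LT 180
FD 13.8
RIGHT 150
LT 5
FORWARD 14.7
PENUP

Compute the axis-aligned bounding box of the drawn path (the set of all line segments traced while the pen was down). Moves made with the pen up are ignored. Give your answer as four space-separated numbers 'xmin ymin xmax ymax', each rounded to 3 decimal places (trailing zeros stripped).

Executing turtle program step by step:
Start: pos=(7,10), heading=225, pen down
LT 180: heading 225 -> 45
FD 13.8: (7,10) -> (16.758,19.758) [heading=45, draw]
RT 150: heading 45 -> 255
LT 5: heading 255 -> 260
FD 14.7: (16.758,19.758) -> (14.205,5.281) [heading=260, draw]
PU: pen up
Final: pos=(14.205,5.281), heading=260, 2 segment(s) drawn

Segment endpoints: x in {7, 14.205, 16.758}, y in {5.281, 10, 19.758}
xmin=7, ymin=5.281, xmax=16.758, ymax=19.758

Answer: 7 5.281 16.758 19.758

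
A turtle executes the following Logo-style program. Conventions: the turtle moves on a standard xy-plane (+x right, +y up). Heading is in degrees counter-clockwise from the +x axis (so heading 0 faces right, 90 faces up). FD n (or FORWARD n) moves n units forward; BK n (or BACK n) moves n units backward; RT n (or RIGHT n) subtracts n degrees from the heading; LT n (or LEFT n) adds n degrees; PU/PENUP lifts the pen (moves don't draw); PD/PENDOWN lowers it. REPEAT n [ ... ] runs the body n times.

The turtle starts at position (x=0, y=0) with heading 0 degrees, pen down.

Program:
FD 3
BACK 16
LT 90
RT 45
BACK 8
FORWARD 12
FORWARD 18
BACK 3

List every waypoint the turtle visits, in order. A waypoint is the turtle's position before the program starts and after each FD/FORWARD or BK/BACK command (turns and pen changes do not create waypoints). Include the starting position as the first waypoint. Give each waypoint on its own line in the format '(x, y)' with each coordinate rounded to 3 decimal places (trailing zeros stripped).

Executing turtle program step by step:
Start: pos=(0,0), heading=0, pen down
FD 3: (0,0) -> (3,0) [heading=0, draw]
BK 16: (3,0) -> (-13,0) [heading=0, draw]
LT 90: heading 0 -> 90
RT 45: heading 90 -> 45
BK 8: (-13,0) -> (-18.657,-5.657) [heading=45, draw]
FD 12: (-18.657,-5.657) -> (-10.172,2.828) [heading=45, draw]
FD 18: (-10.172,2.828) -> (2.556,15.556) [heading=45, draw]
BK 3: (2.556,15.556) -> (0.435,13.435) [heading=45, draw]
Final: pos=(0.435,13.435), heading=45, 6 segment(s) drawn
Waypoints (7 total):
(0, 0)
(3, 0)
(-13, 0)
(-18.657, -5.657)
(-10.172, 2.828)
(2.556, 15.556)
(0.435, 13.435)

Answer: (0, 0)
(3, 0)
(-13, 0)
(-18.657, -5.657)
(-10.172, 2.828)
(2.556, 15.556)
(0.435, 13.435)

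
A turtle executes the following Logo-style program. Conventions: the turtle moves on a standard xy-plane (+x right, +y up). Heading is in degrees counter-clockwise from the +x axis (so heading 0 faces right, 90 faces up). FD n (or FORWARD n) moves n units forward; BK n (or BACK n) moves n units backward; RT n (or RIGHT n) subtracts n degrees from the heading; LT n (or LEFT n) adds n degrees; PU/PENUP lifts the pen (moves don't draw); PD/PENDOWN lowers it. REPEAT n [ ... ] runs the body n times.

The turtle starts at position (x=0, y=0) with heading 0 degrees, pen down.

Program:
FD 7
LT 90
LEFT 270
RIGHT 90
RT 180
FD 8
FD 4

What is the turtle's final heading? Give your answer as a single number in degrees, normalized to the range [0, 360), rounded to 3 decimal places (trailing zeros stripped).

Answer: 90

Derivation:
Executing turtle program step by step:
Start: pos=(0,0), heading=0, pen down
FD 7: (0,0) -> (7,0) [heading=0, draw]
LT 90: heading 0 -> 90
LT 270: heading 90 -> 0
RT 90: heading 0 -> 270
RT 180: heading 270 -> 90
FD 8: (7,0) -> (7,8) [heading=90, draw]
FD 4: (7,8) -> (7,12) [heading=90, draw]
Final: pos=(7,12), heading=90, 3 segment(s) drawn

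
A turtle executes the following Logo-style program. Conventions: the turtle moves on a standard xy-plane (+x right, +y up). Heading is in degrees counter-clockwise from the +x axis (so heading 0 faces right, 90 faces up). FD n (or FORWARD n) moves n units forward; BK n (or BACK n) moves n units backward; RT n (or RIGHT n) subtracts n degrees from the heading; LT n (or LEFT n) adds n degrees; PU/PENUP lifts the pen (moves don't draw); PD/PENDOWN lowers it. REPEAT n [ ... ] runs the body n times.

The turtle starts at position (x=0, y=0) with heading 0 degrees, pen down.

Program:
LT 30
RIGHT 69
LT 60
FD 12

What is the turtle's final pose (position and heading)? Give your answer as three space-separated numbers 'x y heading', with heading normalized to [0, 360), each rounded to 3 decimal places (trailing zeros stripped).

Answer: 11.203 4.3 21

Derivation:
Executing turtle program step by step:
Start: pos=(0,0), heading=0, pen down
LT 30: heading 0 -> 30
RT 69: heading 30 -> 321
LT 60: heading 321 -> 21
FD 12: (0,0) -> (11.203,4.3) [heading=21, draw]
Final: pos=(11.203,4.3), heading=21, 1 segment(s) drawn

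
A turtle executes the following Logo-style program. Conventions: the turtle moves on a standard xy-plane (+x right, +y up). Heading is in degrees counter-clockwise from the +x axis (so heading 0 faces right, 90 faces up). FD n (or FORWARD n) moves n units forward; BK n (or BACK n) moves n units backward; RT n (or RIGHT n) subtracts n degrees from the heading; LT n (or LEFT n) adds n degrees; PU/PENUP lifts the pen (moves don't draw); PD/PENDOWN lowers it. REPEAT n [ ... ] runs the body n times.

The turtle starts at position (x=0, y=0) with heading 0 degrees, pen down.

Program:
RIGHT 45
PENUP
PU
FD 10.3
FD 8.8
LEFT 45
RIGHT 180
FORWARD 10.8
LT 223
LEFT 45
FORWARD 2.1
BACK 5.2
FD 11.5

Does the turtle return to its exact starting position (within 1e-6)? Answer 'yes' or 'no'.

Answer: no

Derivation:
Executing turtle program step by step:
Start: pos=(0,0), heading=0, pen down
RT 45: heading 0 -> 315
PU: pen up
PU: pen up
FD 10.3: (0,0) -> (7.283,-7.283) [heading=315, move]
FD 8.8: (7.283,-7.283) -> (13.506,-13.506) [heading=315, move]
LT 45: heading 315 -> 0
RT 180: heading 0 -> 180
FD 10.8: (13.506,-13.506) -> (2.706,-13.506) [heading=180, move]
LT 223: heading 180 -> 43
LT 45: heading 43 -> 88
FD 2.1: (2.706,-13.506) -> (2.779,-11.407) [heading=88, move]
BK 5.2: (2.779,-11.407) -> (2.598,-16.604) [heading=88, move]
FD 11.5: (2.598,-16.604) -> (2.999,-5.111) [heading=88, move]
Final: pos=(2.999,-5.111), heading=88, 0 segment(s) drawn

Start position: (0, 0)
Final position: (2.999, -5.111)
Distance = 5.926; >= 1e-6 -> NOT closed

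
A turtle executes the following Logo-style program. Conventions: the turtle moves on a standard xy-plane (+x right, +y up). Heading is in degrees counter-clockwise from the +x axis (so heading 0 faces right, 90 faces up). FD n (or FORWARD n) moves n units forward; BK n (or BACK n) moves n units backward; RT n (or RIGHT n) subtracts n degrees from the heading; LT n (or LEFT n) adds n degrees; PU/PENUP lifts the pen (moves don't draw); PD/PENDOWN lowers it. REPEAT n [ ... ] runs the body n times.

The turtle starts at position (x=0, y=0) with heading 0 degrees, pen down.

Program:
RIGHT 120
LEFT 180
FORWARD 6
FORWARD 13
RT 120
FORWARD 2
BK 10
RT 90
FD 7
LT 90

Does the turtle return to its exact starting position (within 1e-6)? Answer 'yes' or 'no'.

Executing turtle program step by step:
Start: pos=(0,0), heading=0, pen down
RT 120: heading 0 -> 240
LT 180: heading 240 -> 60
FD 6: (0,0) -> (3,5.196) [heading=60, draw]
FD 13: (3,5.196) -> (9.5,16.454) [heading=60, draw]
RT 120: heading 60 -> 300
FD 2: (9.5,16.454) -> (10.5,14.722) [heading=300, draw]
BK 10: (10.5,14.722) -> (5.5,23.383) [heading=300, draw]
RT 90: heading 300 -> 210
FD 7: (5.5,23.383) -> (-0.562,19.883) [heading=210, draw]
LT 90: heading 210 -> 300
Final: pos=(-0.562,19.883), heading=300, 5 segment(s) drawn

Start position: (0, 0)
Final position: (-0.562, 19.883)
Distance = 19.891; >= 1e-6 -> NOT closed

Answer: no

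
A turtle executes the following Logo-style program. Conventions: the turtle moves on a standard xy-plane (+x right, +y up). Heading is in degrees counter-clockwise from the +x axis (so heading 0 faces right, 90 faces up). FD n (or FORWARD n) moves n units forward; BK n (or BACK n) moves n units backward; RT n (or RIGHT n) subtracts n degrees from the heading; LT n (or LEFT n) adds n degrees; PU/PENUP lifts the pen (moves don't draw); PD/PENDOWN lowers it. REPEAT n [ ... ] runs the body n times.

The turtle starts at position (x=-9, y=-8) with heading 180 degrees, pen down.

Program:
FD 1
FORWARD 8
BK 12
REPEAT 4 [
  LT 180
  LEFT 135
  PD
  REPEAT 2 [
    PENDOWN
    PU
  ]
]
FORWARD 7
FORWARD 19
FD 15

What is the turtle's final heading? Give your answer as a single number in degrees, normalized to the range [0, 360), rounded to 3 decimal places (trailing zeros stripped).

Executing turtle program step by step:
Start: pos=(-9,-8), heading=180, pen down
FD 1: (-9,-8) -> (-10,-8) [heading=180, draw]
FD 8: (-10,-8) -> (-18,-8) [heading=180, draw]
BK 12: (-18,-8) -> (-6,-8) [heading=180, draw]
REPEAT 4 [
  -- iteration 1/4 --
  LT 180: heading 180 -> 0
  LT 135: heading 0 -> 135
  PD: pen down
  REPEAT 2 [
    -- iteration 1/2 --
    PD: pen down
    PU: pen up
    -- iteration 2/2 --
    PD: pen down
    PU: pen up
  ]
  -- iteration 2/4 --
  LT 180: heading 135 -> 315
  LT 135: heading 315 -> 90
  PD: pen down
  REPEAT 2 [
    -- iteration 1/2 --
    PD: pen down
    PU: pen up
    -- iteration 2/2 --
    PD: pen down
    PU: pen up
  ]
  -- iteration 3/4 --
  LT 180: heading 90 -> 270
  LT 135: heading 270 -> 45
  PD: pen down
  REPEAT 2 [
    -- iteration 1/2 --
    PD: pen down
    PU: pen up
    -- iteration 2/2 --
    PD: pen down
    PU: pen up
  ]
  -- iteration 4/4 --
  LT 180: heading 45 -> 225
  LT 135: heading 225 -> 0
  PD: pen down
  REPEAT 2 [
    -- iteration 1/2 --
    PD: pen down
    PU: pen up
    -- iteration 2/2 --
    PD: pen down
    PU: pen up
  ]
]
FD 7: (-6,-8) -> (1,-8) [heading=0, move]
FD 19: (1,-8) -> (20,-8) [heading=0, move]
FD 15: (20,-8) -> (35,-8) [heading=0, move]
Final: pos=(35,-8), heading=0, 3 segment(s) drawn

Answer: 0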